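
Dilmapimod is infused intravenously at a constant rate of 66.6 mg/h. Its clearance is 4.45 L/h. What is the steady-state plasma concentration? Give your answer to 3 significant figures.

15.0 mg/L

Css = infusion rate / CL = 66.6 / 4.45 ≈ 15.0 mg/L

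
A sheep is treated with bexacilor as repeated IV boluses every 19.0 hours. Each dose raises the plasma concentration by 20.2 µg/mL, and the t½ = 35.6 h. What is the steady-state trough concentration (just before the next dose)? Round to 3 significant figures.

k = ln 2 / 35.6 = 0.01947 h⁻¹
Fraction remaining after one interval: e^(−kτ) = e^(−0.01947 × 19.0) = 0.6908
R = 1 / (1 − 0.6908) = 3.234
Css,max = 20.2 × 3.234 = 65.33 µg/mL
Css,min = Css,max × e^(−kτ) = 65.33 × 0.6908 ≈ 45.1 µg/mL

45.1 µg/mL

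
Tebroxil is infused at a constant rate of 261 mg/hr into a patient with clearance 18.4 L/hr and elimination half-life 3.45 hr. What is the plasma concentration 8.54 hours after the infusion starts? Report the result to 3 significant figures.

Css = rate / CL = 261 / 18.4 = 14.18 mg/L
k = ln 2 / 3.45 = 0.2009 hr⁻¹
C(t) = Css (1 − e^(−kt)) = 14.18 × (1 − e^(−1.716)) = 14.18 × 0.8202 ≈ 11.6 mg/L

11.6 mg/L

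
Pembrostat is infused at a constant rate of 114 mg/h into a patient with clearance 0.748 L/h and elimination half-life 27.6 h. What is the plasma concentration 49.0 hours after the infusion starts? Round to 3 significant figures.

108 µg/mL

Css = rate / CL = 114 / 0.748 = 152.4 µg/mL
k = ln 2 / 27.6 = 0.02511 h⁻¹
C(t) = Css (1 − e^(−kt)) = 152.4 × (1 − e^(−1.231)) = 152.4 × 0.7079 ≈ 108 µg/mL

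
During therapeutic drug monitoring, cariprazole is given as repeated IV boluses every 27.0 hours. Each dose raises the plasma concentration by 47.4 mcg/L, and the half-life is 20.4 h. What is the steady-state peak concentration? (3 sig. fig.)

78.9 mcg/L

k = ln 2 / 20.4 = 0.03398 h⁻¹
Fraction remaining after one interval: e^(−kτ) = e^(−0.03398 × 27.0) = 0.3996
R = 1 / (1 − 0.3996) = 1.665
Css,max = 47.4 × 1.665 ≈ 78.9 mcg/L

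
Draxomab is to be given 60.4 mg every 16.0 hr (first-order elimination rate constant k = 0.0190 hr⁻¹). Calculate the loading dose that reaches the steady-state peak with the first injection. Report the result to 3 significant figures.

Accumulation ratio R = 1 / (1 − e^(−kτ)) = 1 / (1 − e^(−0.01900×16.0)) = 1 / (1 − 0.7379) = 3.815
Loading dose = maintenance dose × R = 60.4 × 3.815 ≈ 230 mg

230 mg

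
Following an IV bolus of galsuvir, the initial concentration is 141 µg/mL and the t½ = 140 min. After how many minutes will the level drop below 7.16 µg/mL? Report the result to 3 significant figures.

k = ln 2 / 140 = 0.004951 min⁻¹
C(t) = C₀ e^(−kt)  ⇒  t = ln(C₀/C) / k
t = ln(141/7.16) / 0.004951 = 2.980 / 0.004951 ≈ 602 minutes

602 minutes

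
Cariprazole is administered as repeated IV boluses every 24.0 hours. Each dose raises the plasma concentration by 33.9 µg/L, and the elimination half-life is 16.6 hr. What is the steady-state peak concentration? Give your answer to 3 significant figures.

53.6 µg/L

k = ln 2 / 16.6 = 0.04176 hr⁻¹
Fraction remaining after one interval: e^(−kτ) = e^(−0.04176 × 24.0) = 0.3671
R = 1 / (1 − 0.3671) = 1.580
Css,max = 33.9 × 1.580 ≈ 53.6 µg/L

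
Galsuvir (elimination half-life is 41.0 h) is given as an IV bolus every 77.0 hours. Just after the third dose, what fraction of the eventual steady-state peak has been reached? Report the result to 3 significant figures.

0.980

k = ln 2 / 41.0 = 0.01691 h⁻¹
f_n = 1 − e^(−nkτ) = 1 − e^(−3 × 0.01691 × 77.0) = 1 − e^(−3.905) = 1 − 0.02014 ≈ 0.980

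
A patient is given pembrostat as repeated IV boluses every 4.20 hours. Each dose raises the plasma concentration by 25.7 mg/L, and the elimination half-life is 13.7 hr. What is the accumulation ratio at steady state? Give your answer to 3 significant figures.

k = ln 2 / 13.7 = 0.05059 hr⁻¹
Fraction remaining after one interval: e^(−kτ) = e^(−0.05059 × 4.20) = 0.8086
R = 1 / (1 − 0.8086) = 1 / 0.1914 ≈ 5.22

5.22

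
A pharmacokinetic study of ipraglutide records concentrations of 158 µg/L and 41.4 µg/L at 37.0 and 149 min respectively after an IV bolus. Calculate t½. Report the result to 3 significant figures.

k = ln(C₁/C₂) / (t₂ − t₁) = ln(158/41.4) / (149 − 37.0)
  = 1.339 / 112.0 = 0.01196 min⁻¹
t½ = ln 2 / k = ln 2 / 0.01196 ≈ 58.0 minutes

58.0 minutes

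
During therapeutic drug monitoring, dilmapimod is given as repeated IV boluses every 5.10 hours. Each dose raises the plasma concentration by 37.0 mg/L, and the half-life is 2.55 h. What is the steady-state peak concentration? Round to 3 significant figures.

49.3 mg/L

k = ln 2 / 2.55 = 0.2718 h⁻¹
Fraction remaining after one interval: e^(−kτ) = e^(−0.2718 × 5.10) = 0.2500
R = 1 / (1 − 0.2500) = 1.333
Css,max = 37.0 × 1.333 ≈ 49.3 mg/L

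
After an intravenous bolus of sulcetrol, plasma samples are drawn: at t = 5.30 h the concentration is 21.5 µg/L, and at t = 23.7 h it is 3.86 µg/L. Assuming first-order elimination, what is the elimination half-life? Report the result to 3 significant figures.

7.43 hours

k = ln(C₁/C₂) / (t₂ − t₁) = ln(21.5/3.86) / (23.7 − 5.30)
  = 1.717 / 18.40 = 0.09334 h⁻¹
t½ = ln 2 / k = ln 2 / 0.09334 ≈ 7.43 hours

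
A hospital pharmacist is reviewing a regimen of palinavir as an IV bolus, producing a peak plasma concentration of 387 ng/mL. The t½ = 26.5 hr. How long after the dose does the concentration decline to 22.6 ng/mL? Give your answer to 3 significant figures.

k = ln 2 / 26.5 = 0.02616 hr⁻¹
C(t) = C₀ e^(−kt)  ⇒  t = ln(C₀/C) / k
t = ln(387/22.6) / 0.02616 = 2.840 / 0.02616 ≈ 109 hours

109 hours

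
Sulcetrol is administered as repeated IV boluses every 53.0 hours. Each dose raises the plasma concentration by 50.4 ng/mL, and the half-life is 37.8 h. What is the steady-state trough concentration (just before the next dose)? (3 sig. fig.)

k = ln 2 / 37.8 = 0.01834 h⁻¹
Fraction remaining after one interval: e^(−kτ) = e^(−0.01834 × 53.0) = 0.3784
R = 1 / (1 − 0.3784) = 1.609
Css,max = 50.4 × 1.609 = 81.08 ng/mL
Css,min = Css,max × e^(−kτ) = 81.08 × 0.3784 ≈ 30.7 ng/mL

30.7 ng/mL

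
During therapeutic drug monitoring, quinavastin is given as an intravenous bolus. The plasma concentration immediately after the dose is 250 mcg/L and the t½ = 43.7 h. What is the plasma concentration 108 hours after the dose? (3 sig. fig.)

k = ln 2 / 43.7 = 0.01586 h⁻¹
C(t) = C₀ e^(−kt) = 250 × e^(−0.01586 × 108) = 250 × e^(−1.713) = 250 × 0.1803 ≈ 45.1 mcg/L

45.1 mcg/L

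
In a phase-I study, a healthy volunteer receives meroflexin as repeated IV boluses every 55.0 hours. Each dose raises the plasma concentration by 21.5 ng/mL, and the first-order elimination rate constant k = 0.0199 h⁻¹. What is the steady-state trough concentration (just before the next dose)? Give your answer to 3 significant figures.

10.8 ng/mL

Fraction remaining after one interval: e^(−kτ) = e^(−0.01990 × 55.0) = 0.3347
R = 1 / (1 − 0.3347) = 1.503
Css,max = 21.5 × 1.503 = 32.32 ng/mL
Css,min = Css,max × e^(−kτ) = 32.32 × 0.3347 ≈ 10.8 ng/mL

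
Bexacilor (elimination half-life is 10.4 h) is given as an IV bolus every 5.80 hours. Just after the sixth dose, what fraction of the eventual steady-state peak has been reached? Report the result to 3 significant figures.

0.902

k = ln 2 / 10.4 = 0.06665 h⁻¹
f_n = 1 − e^(−nkτ) = 1 − e^(−6 × 0.06665 × 5.80) = 1 − e^(−2.319) = 1 − 0.09833 ≈ 0.902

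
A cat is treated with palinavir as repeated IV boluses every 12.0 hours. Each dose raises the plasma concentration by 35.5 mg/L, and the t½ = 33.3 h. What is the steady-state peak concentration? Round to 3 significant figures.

161 mg/L

k = ln 2 / 33.3 = 0.02082 h⁻¹
Fraction remaining after one interval: e^(−kτ) = e^(−0.02082 × 12.0) = 0.7790
R = 1 / (1 − 0.7790) = 4.524
Css,max = 35.5 × 4.524 ≈ 161 mg/L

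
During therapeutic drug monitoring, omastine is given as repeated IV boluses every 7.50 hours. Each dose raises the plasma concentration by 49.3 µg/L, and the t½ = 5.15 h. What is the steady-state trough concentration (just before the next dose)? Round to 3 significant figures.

28.3 µg/L

k = ln 2 / 5.15 = 0.1346 h⁻¹
Fraction remaining after one interval: e^(−kτ) = e^(−0.1346 × 7.50) = 0.3644
R = 1 / (1 − 0.3644) = 1.573
Css,max = 49.3 × 1.573 = 77.57 µg/L
Css,min = Css,max × e^(−kτ) = 77.57 × 0.3644 ≈ 28.3 µg/L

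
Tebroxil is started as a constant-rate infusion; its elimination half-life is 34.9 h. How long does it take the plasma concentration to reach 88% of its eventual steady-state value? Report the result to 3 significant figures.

107 hours

k = ln 2 / 34.9 = 0.01986 h⁻¹
f = 1 − e^(−kt)  ⇒  t = −ln(1 − f) / k
t = −ln(1 − 0.88) / 0.01986 = 2.120 / 0.01986 ≈ 107 hours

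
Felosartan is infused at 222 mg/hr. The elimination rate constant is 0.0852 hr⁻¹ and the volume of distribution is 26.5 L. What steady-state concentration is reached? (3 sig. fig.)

98.3 mg/L

CL = k · V = 0.0852 × 26.5 = 2.258 L/hr
Css = rate / CL = 222 / 2.258 ≈ 98.3 mg/L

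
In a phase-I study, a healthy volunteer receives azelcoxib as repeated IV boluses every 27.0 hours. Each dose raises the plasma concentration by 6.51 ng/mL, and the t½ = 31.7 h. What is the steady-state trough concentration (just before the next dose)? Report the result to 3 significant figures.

k = ln 2 / 31.7 = 0.02187 h⁻¹
Fraction remaining after one interval: e^(−kτ) = e^(−0.02187 × 27.0) = 0.5541
R = 1 / (1 − 0.5541) = 2.243
Css,max = 6.51 × 2.243 = 14.60 ng/mL
Css,min = Css,max × e^(−kτ) = 14.60 × 0.5541 ≈ 8.09 ng/mL

8.09 ng/mL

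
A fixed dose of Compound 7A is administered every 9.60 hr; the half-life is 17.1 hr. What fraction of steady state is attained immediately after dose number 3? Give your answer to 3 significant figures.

k = ln 2 / 17.1 = 0.04053 hr⁻¹
f_n = 1 − e^(−nkτ) = 1 − e^(−3 × 0.04053 × 9.60) = 1 − e^(−1.167) = 1 − 0.3112 ≈ 0.689

0.689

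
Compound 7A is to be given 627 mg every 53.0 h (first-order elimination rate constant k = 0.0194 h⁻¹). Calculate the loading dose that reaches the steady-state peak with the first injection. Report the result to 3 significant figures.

Accumulation ratio R = 1 / (1 − e^(−kτ)) = 1 / (1 − e^(−0.01940×53.0)) = 1 / (1 − 0.3577) = 1.557
Loading dose = maintenance dose × R = 627 × 1.557 ≈ 976 mg

976 mg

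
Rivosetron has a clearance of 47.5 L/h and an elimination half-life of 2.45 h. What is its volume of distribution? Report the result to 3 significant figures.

k = ln 2 / t½ = ln 2 / 2.45 = 0.2829 h⁻¹
V = CL / k = 47.5 / 0.2829 ≈ 168 L

168 L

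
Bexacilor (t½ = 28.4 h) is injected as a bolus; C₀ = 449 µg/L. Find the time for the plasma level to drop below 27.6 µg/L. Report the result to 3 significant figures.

k = ln 2 / 28.4 = 0.02441 h⁻¹
C(t) = C₀ e^(−kt)  ⇒  t = ln(C₀/C) / k
t = ln(449/27.6) / 0.02441 = 2.789 / 0.02441 ≈ 114 hours

114 hours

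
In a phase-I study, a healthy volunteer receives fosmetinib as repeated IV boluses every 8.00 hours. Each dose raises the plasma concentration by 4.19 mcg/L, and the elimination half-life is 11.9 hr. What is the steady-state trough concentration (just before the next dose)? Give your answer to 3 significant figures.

k = ln 2 / 11.9 = 0.05825 hr⁻¹
Fraction remaining after one interval: e^(−kτ) = e^(−0.05825 × 8.00) = 0.6275
R = 1 / (1 − 0.6275) = 2.685
Css,max = 4.19 × 2.685 = 11.25 mcg/L
Css,min = Css,max × e^(−kτ) = 11.25 × 0.6275 ≈ 7.06 mcg/L

7.06 mcg/L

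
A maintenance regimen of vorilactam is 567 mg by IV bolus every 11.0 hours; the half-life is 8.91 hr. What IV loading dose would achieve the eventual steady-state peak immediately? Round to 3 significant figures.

986 mg

k = ln 2 / 8.91 = 0.07779 hr⁻¹
Accumulation ratio R = 1 / (1 − e^(−kτ)) = 1 / (1 − e^(−0.07779×11.0)) = 1 / (1 − 0.4250) = 1.739
Loading dose = maintenance dose × R = 567 × 1.739 ≈ 986 mg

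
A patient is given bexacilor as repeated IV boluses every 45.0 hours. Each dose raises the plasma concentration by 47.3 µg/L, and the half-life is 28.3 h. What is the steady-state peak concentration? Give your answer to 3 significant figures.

k = ln 2 / 28.3 = 0.02449 h⁻¹
Fraction remaining after one interval: e^(−kτ) = e^(−0.02449 × 45.0) = 0.3321
R = 1 / (1 − 0.3321) = 1.497
Css,max = 47.3 × 1.497 ≈ 70.8 µg/L

70.8 µg/L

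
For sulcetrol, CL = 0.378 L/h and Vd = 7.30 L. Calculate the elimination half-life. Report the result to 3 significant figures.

13.4 hours

k = CL / V = 0.378 / 7.30 = 0.05178 h⁻¹
t½ = ln 2 / k = ln 2 / 0.05178 ≈ 13.4 hours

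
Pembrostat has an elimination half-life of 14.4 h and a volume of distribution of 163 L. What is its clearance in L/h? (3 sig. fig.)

7.85 L/h

k = ln 2 / t½ = ln 2 / 14.4 = 0.04814 h⁻¹
CL = k · V = 0.04814 × 163 ≈ 7.85 L/h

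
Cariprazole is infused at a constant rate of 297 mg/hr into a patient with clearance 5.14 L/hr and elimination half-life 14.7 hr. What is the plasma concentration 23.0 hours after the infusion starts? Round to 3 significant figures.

38.2 mg/L

Css = rate / CL = 297 / 5.14 = 57.78 mg/L
k = ln 2 / 14.7 = 0.04715 hr⁻¹
C(t) = Css (1 − e^(−kt)) = 57.78 × (1 − e^(−1.085)) = 57.78 × 0.6619 ≈ 38.2 mg/L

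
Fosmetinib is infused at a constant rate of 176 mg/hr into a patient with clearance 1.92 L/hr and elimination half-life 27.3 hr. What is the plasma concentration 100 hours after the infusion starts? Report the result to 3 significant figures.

Css = rate / CL = 176 / 1.92 = 91.67 µg/mL
k = ln 2 / 27.3 = 0.02539 hr⁻¹
C(t) = Css (1 − e^(−kt)) = 91.67 × (1 − e^(−2.539)) = 91.67 × 0.9211 ≈ 84.4 µg/mL

84.4 µg/mL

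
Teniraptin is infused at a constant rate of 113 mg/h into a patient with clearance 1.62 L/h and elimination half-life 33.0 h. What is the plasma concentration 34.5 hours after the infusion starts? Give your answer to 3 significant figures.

Css = rate / CL = 113 / 1.62 = 69.75 mg/L
k = ln 2 / 33.0 = 0.02100 h⁻¹
C(t) = Css (1 − e^(−kt)) = 69.75 × (1 − e^(−0.7247)) = 69.75 × 0.5155 ≈ 36.0 mg/L

36.0 mg/L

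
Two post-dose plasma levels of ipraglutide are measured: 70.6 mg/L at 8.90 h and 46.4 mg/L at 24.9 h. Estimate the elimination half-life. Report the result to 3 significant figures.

k = ln(C₁/C₂) / (t₂ − t₁) = ln(70.6/46.4) / (24.9 − 8.90)
  = 0.4197 / 16.00 = 0.02623 h⁻¹
t½ = ln 2 / k = ln 2 / 0.02623 ≈ 26.4 hours

26.4 hours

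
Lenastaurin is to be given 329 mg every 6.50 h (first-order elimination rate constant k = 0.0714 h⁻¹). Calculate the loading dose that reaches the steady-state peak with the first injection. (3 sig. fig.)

886 mg

Accumulation ratio R = 1 / (1 − e^(−kτ)) = 1 / (1 − e^(−0.07140×6.50)) = 1 / (1 − 0.6287) = 2.693
Loading dose = maintenance dose × R = 329 × 2.693 ≈ 886 mg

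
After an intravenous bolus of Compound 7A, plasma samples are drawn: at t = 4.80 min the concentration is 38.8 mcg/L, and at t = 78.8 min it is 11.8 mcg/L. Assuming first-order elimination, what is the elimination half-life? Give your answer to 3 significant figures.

43.1 minutes

k = ln(C₁/C₂) / (t₂ − t₁) = ln(38.8/11.8) / (78.8 − 4.80)
  = 1.190 / 74.00 = 0.01609 min⁻¹
t½ = ln 2 / k = ln 2 / 0.01609 ≈ 43.1 minutes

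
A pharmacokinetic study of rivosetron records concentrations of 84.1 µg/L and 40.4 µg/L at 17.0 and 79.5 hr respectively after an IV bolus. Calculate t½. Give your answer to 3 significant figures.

59.1 hours

k = ln(C₁/C₂) / (t₂ − t₁) = ln(84.1/40.4) / (79.5 − 17.0)
  = 0.7332 / 62.50 = 0.01173 hr⁻¹
t½ = ln 2 / k = ln 2 / 0.01173 ≈ 59.1 hours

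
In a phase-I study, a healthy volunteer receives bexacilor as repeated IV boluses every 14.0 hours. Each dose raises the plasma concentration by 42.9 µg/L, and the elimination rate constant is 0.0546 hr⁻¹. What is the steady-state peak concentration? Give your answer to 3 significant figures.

80.3 µg/L

Fraction remaining after one interval: e^(−kτ) = e^(−0.05460 × 14.0) = 0.4656
R = 1 / (1 − 0.4656) = 1.871
Css,max = 42.9 × 1.871 ≈ 80.3 µg/L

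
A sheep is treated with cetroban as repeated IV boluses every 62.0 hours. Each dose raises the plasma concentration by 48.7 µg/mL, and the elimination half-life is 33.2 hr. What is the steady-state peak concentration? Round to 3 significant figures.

67.1 µg/mL

k = ln 2 / 33.2 = 0.02088 hr⁻¹
Fraction remaining after one interval: e^(−kτ) = e^(−0.02088 × 62.0) = 0.2741
R = 1 / (1 − 0.2741) = 1.378
Css,max = 48.7 × 1.378 ≈ 67.1 µg/mL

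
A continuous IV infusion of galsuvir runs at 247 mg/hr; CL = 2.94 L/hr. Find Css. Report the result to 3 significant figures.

Css = infusion rate / CL = 247 / 2.94 ≈ 84.0 µg/mL

84.0 µg/mL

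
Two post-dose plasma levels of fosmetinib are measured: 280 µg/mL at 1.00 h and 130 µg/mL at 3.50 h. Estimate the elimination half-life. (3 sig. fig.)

k = ln(C₁/C₂) / (t₂ − t₁) = ln(280/130) / (3.50 − 1.00)
  = 0.7673 / 2.500 = 0.3069 h⁻¹
t½ = ln 2 / k = ln 2 / 0.3069 ≈ 2.26 hours

2.26 hours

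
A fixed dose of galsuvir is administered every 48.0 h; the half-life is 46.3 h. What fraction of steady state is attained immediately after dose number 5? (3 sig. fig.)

k = ln 2 / 46.3 = 0.01497 h⁻¹
f_n = 1 − e^(−nkτ) = 1 − e^(−5 × 0.01497 × 48.0) = 1 − e^(−3.593) = 1 − 0.02752 ≈ 0.972

0.972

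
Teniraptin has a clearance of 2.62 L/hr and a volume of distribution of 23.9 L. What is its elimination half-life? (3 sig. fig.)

6.32 hours

k = CL / V = 2.62 / 23.9 = 0.1096 hr⁻¹
t½ = ln 2 / k = ln 2 / 0.1096 ≈ 6.32 hours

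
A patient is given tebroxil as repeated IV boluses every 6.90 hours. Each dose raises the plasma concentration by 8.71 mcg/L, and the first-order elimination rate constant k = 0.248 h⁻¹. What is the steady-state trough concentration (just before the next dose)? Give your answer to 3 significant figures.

Fraction remaining after one interval: e^(−kτ) = e^(−0.2480 × 6.90) = 0.1806
R = 1 / (1 − 0.1806) = 1.220
Css,max = 8.71 × 1.220 = 10.63 mcg/L
Css,min = Css,max × e^(−kτ) = 10.63 × 0.1806 ≈ 1.92 mcg/L

1.92 mcg/L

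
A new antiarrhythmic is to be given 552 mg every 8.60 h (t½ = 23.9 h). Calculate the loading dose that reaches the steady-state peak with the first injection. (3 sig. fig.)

k = ln 2 / 23.9 = 0.02900 h⁻¹
Accumulation ratio R = 1 / (1 − e^(−kτ)) = 1 / (1 − e^(−0.02900×8.60)) = 1 / (1 − 0.7793) = 4.530
Loading dose = maintenance dose × R = 552 × 4.530 ≈ 2500 mg

2500 mg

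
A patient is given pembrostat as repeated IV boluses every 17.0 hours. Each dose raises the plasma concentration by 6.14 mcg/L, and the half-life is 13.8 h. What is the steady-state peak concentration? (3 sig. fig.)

10.7 mcg/L

k = ln 2 / 13.8 = 0.05023 h⁻¹
Fraction remaining after one interval: e^(−kτ) = e^(−0.05023 × 17.0) = 0.4258
R = 1 / (1 − 0.4258) = 1.741
Css,max = 6.14 × 1.741 ≈ 10.7 mcg/L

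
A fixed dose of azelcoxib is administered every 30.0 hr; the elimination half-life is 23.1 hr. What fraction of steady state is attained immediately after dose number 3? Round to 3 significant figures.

0.933

k = ln 2 / 23.1 = 0.03001 hr⁻¹
f_n = 1 − e^(−nkτ) = 1 − e^(−3 × 0.03001 × 30.0) = 1 − e^(−2.701) = 1 − 0.06717 ≈ 0.933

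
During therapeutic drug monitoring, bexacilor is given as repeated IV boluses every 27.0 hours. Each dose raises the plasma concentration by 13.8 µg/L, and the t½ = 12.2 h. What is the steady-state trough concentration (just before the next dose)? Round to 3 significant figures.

3.79 µg/L

k = ln 2 / 12.2 = 0.05682 h⁻¹
Fraction remaining after one interval: e^(−kτ) = e^(−0.05682 × 27.0) = 0.2157
R = 1 / (1 − 0.2157) = 1.275
Css,max = 13.8 × 1.275 = 17.59 µg/L
Css,min = Css,max × e^(−kτ) = 17.59 × 0.2157 ≈ 3.79 µg/L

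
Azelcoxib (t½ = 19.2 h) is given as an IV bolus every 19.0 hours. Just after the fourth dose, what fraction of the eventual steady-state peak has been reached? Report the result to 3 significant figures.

k = ln 2 / 19.2 = 0.03610 h⁻¹
f_n = 1 − e^(−nkτ) = 1 − e^(−4 × 0.03610 × 19.0) = 1 − e^(−2.744) = 1 − 0.06433 ≈ 0.936

0.936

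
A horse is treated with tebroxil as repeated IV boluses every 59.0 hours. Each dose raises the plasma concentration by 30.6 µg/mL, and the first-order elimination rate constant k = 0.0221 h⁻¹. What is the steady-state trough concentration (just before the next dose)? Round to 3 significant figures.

Fraction remaining after one interval: e^(−kτ) = e^(−0.02210 × 59.0) = 0.2715
R = 1 / (1 − 0.2715) = 1.373
Css,max = 30.6 × 1.373 = 42.00 µg/mL
Css,min = Css,max × e^(−kτ) = 42.00 × 0.2715 ≈ 11.4 µg/mL

11.4 µg/mL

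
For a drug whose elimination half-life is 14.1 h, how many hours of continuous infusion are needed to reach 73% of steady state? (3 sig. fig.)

k = ln 2 / 14.1 = 0.04916 h⁻¹
f = 1 − e^(−kt)  ⇒  t = −ln(1 − f) / k
t = −ln(1 − 0.73) / 0.04916 = 1.309 / 0.04916 ≈ 26.6 hours

26.6 hours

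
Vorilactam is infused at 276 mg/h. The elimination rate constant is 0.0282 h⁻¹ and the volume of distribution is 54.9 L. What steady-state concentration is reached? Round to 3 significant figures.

178 µg/mL

CL = k · V = 0.0282 × 54.9 = 1.548 L/h
Css = rate / CL = 276 / 1.548 ≈ 178 µg/mL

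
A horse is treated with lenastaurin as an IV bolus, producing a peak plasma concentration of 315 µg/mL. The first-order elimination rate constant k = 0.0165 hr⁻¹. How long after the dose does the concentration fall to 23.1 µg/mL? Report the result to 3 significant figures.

158 hours

C(t) = C₀ e^(−kt)  ⇒  t = ln(C₀/C) / k
t = ln(315/23.1) / 0.01650 = 2.613 / 0.01650 ≈ 158 hours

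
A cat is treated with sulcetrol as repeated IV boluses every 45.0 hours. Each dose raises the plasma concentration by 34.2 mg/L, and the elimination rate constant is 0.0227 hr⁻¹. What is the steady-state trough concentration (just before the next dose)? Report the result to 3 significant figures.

19.2 mg/L

Fraction remaining after one interval: e^(−kτ) = e^(−0.02270 × 45.0) = 0.3601
R = 1 / (1 − 0.3601) = 1.563
Css,max = 34.2 × 1.563 = 53.44 mg/L
Css,min = Css,max × e^(−kτ) = 53.44 × 0.3601 ≈ 19.2 mg/L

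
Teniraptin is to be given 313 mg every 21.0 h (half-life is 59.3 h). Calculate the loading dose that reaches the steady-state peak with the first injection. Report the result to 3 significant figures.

k = ln 2 / 59.3 = 0.01169 h⁻¹
Accumulation ratio R = 1 / (1 − e^(−kτ)) = 1 / (1 − e^(−0.01169×21.0)) = 1 / (1 − 0.7823) = 4.594
Loading dose = maintenance dose × R = 313 × 4.594 ≈ 1440 mg

1440 mg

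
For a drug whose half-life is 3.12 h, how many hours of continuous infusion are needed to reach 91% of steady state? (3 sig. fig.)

k = ln 2 / 3.12 = 0.2222 h⁻¹
f = 1 − e^(−kt)  ⇒  t = −ln(1 − f) / k
t = −ln(1 − 0.91) / 0.2222 = 2.408 / 0.2222 ≈ 10.8 hours

10.8 hours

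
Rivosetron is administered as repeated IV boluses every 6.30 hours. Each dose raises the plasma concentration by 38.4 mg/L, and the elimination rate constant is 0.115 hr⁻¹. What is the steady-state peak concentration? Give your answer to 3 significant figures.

74.5 mg/L

Fraction remaining after one interval: e^(−kτ) = e^(−0.1150 × 6.30) = 0.4846
R = 1 / (1 − 0.4846) = 1.940
Css,max = 38.4 × 1.940 ≈ 74.5 mg/L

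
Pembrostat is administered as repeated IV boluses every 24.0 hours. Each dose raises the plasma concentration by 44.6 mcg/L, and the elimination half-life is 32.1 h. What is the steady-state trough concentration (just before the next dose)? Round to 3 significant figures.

65.7 mcg/L

k = ln 2 / 32.1 = 0.02159 h⁻¹
Fraction remaining after one interval: e^(−kτ) = e^(−0.02159 × 24.0) = 0.5956
R = 1 / (1 − 0.5956) = 2.473
Css,max = 44.6 × 2.473 = 110.3 mcg/L
Css,min = Css,max × e^(−kτ) = 110.3 × 0.5956 ≈ 65.7 mcg/L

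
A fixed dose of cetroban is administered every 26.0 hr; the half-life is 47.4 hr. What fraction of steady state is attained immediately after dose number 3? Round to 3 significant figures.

0.680

k = ln 2 / 47.4 = 0.01462 hr⁻¹
f_n = 1 − e^(−nkτ) = 1 − e^(−3 × 0.01462 × 26.0) = 1 − e^(−1.141) = 1 − 0.3196 ≈ 0.680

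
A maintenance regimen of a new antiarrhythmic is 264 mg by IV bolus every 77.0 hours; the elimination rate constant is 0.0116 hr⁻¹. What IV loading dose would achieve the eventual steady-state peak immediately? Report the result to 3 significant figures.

Accumulation ratio R = 1 / (1 − e^(−kτ)) = 1 / (1 − e^(−0.01160×77.0)) = 1 / (1 − 0.4093) = 1.693
Loading dose = maintenance dose × R = 264 × 1.693 ≈ 447 mg

447 mg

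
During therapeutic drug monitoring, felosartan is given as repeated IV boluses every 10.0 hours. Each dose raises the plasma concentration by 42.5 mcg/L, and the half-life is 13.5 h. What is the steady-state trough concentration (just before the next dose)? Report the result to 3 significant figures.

63.3 mcg/L

k = ln 2 / 13.5 = 0.05134 h⁻¹
Fraction remaining after one interval: e^(−kτ) = e^(−0.05134 × 10.0) = 0.5984
R = 1 / (1 − 0.5984) = 2.490
Css,max = 42.5 × 2.490 = 105.8 mcg/L
Css,min = Css,max × e^(−kτ) = 105.8 × 0.5984 ≈ 63.3 mcg/L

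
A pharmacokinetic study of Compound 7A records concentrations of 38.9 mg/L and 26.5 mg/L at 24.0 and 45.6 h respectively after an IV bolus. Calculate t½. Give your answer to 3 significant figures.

k = ln(C₁/C₂) / (t₂ − t₁) = ln(38.9/26.5) / (45.6 − 24.0)
  = 0.3838 / 21.60 = 0.01777 h⁻¹
t½ = ln 2 / k = ln 2 / 0.01777 ≈ 39.0 hours

39.0 hours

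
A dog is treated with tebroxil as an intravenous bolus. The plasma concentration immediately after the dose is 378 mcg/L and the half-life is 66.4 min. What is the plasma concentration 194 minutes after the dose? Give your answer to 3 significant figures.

k = ln 2 / 66.4 = 0.01044 min⁻¹
C(t) = C₀ e^(−kt) = 378 × e^(−0.01044 × 194) = 378 × e^(−2.025) = 378 × 0.1320 ≈ 49.9 mcg/L

49.9 mcg/L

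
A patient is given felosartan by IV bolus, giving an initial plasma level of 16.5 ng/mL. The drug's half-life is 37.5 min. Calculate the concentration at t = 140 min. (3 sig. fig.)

k = ln 2 / 37.5 = 0.01848 min⁻¹
C(t) = C₀ e^(−kt) = 16.5 × e^(−0.01848 × 140) = 16.5 × e^(−2.588) = 16.5 × 0.07519 ≈ 1.24 ng/mL

1.24 ng/mL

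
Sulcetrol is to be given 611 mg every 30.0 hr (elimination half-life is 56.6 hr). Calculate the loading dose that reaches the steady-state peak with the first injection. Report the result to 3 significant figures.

1990 mg

k = ln 2 / 56.6 = 0.01225 hr⁻¹
Accumulation ratio R = 1 / (1 − e^(−kτ)) = 1 / (1 − e^(−0.01225×30.0)) = 1 / (1 − 0.6925) = 3.252
Loading dose = maintenance dose × R = 611 × 3.252 ≈ 1990 mg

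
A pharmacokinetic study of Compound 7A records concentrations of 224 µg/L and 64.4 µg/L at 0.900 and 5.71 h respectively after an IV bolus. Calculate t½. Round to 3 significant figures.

2.67 hours

k = ln(C₁/C₂) / (t₂ − t₁) = ln(224/64.4) / (5.71 − 0.900)
  = 1.247 / 4.810 = 0.2592 h⁻¹
t½ = ln 2 / k = ln 2 / 0.2592 ≈ 2.67 hours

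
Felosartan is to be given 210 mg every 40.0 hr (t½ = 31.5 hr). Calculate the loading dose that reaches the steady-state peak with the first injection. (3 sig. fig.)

k = ln 2 / 31.5 = 0.02200 hr⁻¹
Accumulation ratio R = 1 / (1 − e^(−kτ)) = 1 / (1 − e^(−0.02200×40.0)) = 1 / (1 − 0.4147) = 1.709
Loading dose = maintenance dose × R = 210 × 1.709 ≈ 359 mg

359 mg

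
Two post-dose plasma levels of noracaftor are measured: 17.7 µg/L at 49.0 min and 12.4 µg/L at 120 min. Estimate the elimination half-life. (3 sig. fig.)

k = ln(C₁/C₂) / (t₂ − t₁) = ln(17.7/12.4) / (120 − 49.0)
  = 0.3559 / 71.00 = 0.005012 min⁻¹
t½ = ln 2 / k = ln 2 / 0.005012 ≈ 138 minutes

138 minutes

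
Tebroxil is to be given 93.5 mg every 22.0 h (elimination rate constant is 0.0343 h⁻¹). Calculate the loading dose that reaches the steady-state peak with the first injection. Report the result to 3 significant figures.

Accumulation ratio R = 1 / (1 − e^(−kτ)) = 1 / (1 − e^(−0.03430×22.0)) = 1 / (1 − 0.4702) = 1.887
Loading dose = maintenance dose × R = 93.5 × 1.887 ≈ 176 mg

176 mg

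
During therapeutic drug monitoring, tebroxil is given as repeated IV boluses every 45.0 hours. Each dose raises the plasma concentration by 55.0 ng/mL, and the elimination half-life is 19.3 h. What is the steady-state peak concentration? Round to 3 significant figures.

68.6 ng/mL

k = ln 2 / 19.3 = 0.03591 h⁻¹
Fraction remaining after one interval: e^(−kτ) = e^(−0.03591 × 45.0) = 0.1987
R = 1 / (1 − 0.1987) = 1.248
Css,max = 55.0 × 1.248 ≈ 68.6 ng/mL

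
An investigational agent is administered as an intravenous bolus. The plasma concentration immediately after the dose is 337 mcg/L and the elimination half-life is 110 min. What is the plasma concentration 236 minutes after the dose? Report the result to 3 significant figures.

76.2 mcg/L

k = ln 2 / 110 = 0.006301 min⁻¹
236 min is 2.145 half-lives, so C = 337 × (1/2)^2.145 = 337 × 0.2260 ≈ 76.2 mcg/L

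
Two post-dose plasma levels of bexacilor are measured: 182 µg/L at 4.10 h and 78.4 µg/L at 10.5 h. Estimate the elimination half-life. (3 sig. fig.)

k = ln(C₁/C₂) / (t₂ − t₁) = ln(182/78.4) / (10.5 − 4.10)
  = 0.8422 / 6.400 = 0.1316 h⁻¹
t½ = ln 2 / k = ln 2 / 0.1316 ≈ 5.27 hours

5.27 hours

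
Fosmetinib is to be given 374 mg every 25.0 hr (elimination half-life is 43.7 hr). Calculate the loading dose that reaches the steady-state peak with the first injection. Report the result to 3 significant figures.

1140 mg

k = ln 2 / 43.7 = 0.01586 hr⁻¹
Accumulation ratio R = 1 / (1 − e^(−kτ)) = 1 / (1 − e^(−0.01586×25.0)) = 1 / (1 − 0.6726) = 3.055
Loading dose = maintenance dose × R = 374 × 3.055 ≈ 1140 mg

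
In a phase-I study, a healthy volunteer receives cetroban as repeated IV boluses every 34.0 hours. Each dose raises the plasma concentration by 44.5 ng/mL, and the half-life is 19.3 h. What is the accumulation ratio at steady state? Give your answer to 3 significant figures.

1.42

k = ln 2 / 19.3 = 0.03591 h⁻¹
Fraction remaining after one interval: e^(−kτ) = e^(−0.03591 × 34.0) = 0.2949
R = 1 / (1 − 0.2949) = 1 / 0.7051 ≈ 1.42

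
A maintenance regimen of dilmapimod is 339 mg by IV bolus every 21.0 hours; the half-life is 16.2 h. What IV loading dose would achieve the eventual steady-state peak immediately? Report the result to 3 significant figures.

572 mg

k = ln 2 / 16.2 = 0.04279 h⁻¹
Accumulation ratio R = 1 / (1 − e^(−kτ)) = 1 / (1 − e^(−0.04279×21.0)) = 1 / (1 − 0.4072) = 1.687
Loading dose = maintenance dose × R = 339 × 1.687 ≈ 572 mg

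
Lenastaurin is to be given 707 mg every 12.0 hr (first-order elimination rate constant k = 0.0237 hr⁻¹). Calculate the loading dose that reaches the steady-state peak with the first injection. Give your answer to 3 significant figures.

2860 mg

Accumulation ratio R = 1 / (1 − e^(−kτ)) = 1 / (1 − e^(−0.02370×12.0)) = 1 / (1 − 0.7525) = 4.040
Loading dose = maintenance dose × R = 707 × 4.040 ≈ 2860 mg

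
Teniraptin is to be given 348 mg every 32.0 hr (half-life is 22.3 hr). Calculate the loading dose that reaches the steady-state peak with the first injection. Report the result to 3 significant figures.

552 mg

k = ln 2 / 22.3 = 0.03108 hr⁻¹
Accumulation ratio R = 1 / (1 − e^(−kτ)) = 1 / (1 − e^(−0.03108×32.0)) = 1 / (1 − 0.3699) = 1.587
Loading dose = maintenance dose × R = 348 × 1.587 ≈ 552 mg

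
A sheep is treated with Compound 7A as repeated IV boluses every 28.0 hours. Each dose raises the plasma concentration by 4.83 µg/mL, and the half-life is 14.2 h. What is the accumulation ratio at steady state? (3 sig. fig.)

k = ln 2 / 14.2 = 0.04881 h⁻¹
Fraction remaining after one interval: e^(−kτ) = e^(−0.04881 × 28.0) = 0.2549
R = 1 / (1 − 0.2549) = 1 / 0.7451 ≈ 1.34

1.34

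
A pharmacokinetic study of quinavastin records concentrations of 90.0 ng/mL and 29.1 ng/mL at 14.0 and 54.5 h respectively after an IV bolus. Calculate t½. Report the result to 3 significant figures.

k = ln(C₁/C₂) / (t₂ − t₁) = ln(90.0/29.1) / (54.5 − 14.0)
  = 1.129 / 40.50 = 0.02788 h⁻¹
t½ = ln 2 / k = ln 2 / 0.02788 ≈ 24.9 hours

24.9 hours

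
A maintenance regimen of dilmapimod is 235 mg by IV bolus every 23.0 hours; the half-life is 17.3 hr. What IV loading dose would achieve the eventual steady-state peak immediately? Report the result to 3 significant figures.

390 mg

k = ln 2 / 17.3 = 0.04007 hr⁻¹
Accumulation ratio R = 1 / (1 − e^(−kτ)) = 1 / (1 − e^(−0.04007×23.0)) = 1 / (1 − 0.3979) = 1.661
Loading dose = maintenance dose × R = 235 × 1.661 ≈ 390 mg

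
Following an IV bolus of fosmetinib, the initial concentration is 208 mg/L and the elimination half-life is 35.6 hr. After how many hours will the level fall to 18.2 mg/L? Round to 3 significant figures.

k = ln 2 / 35.6 = 0.01947 hr⁻¹
C(t) = C₀ e^(−kt)  ⇒  t = ln(C₀/C) / k
t = ln(208/18.2) / 0.01947 = 2.436 / 0.01947 ≈ 125 hours

125 hours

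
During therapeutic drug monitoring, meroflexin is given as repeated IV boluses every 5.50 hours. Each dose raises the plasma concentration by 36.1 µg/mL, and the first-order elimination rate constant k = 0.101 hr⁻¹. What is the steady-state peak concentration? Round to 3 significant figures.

Fraction remaining after one interval: e^(−kτ) = e^(−0.1010 × 5.50) = 0.5738
R = 1 / (1 − 0.5738) = 2.346
Css,max = 36.1 × 2.346 ≈ 84.7 µg/mL

84.7 µg/mL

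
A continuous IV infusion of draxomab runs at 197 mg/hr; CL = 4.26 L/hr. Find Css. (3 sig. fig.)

46.2 mg/L

Css = infusion rate / CL = 197 / 4.26 ≈ 46.2 mg/L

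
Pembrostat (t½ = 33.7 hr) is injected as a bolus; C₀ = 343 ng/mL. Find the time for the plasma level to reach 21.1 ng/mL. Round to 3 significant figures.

k = ln 2 / 33.7 = 0.02057 hr⁻¹
C(t) = C₀ e^(−kt)  ⇒  t = ln(C₀/C) / k
t = ln(343/21.1) / 0.02057 = 2.788 / 0.02057 ≈ 136 hours

136 hours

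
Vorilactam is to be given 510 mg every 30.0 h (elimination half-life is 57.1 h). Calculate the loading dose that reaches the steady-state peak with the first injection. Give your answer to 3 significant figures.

k = ln 2 / 57.1 = 0.01214 h⁻¹
Accumulation ratio R = 1 / (1 − e^(−kτ)) = 1 / (1 − e^(−0.01214×30.0)) = 1 / (1 − 0.6948) = 3.276
Loading dose = maintenance dose × R = 510 × 3.276 ≈ 1670 mg

1670 mg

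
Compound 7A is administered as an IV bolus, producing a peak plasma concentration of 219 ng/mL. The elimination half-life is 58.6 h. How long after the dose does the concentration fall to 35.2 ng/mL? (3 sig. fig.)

155 hours

k = ln 2 / 58.6 = 0.01183 h⁻¹
C(t) = C₀ e^(−kt)  ⇒  t = ln(C₀/C) / k
t = ln(219/35.2) / 0.01183 = 1.828 / 0.01183 ≈ 155 hours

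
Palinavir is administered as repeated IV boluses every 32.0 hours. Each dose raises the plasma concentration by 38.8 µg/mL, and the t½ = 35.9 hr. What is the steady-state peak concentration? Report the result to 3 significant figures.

k = ln 2 / 35.9 = 0.01931 hr⁻¹
Fraction remaining after one interval: e^(−kτ) = e^(−0.01931 × 32.0) = 0.5391
R = 1 / (1 − 0.5391) = 2.170
Css,max = 38.8 × 2.170 ≈ 84.2 µg/mL

84.2 µg/mL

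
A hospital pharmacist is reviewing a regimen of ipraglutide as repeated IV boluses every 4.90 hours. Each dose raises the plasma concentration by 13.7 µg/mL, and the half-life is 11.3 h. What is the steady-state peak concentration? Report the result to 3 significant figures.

52.8 µg/mL

k = ln 2 / 11.3 = 0.06134 h⁻¹
Fraction remaining after one interval: e^(−kτ) = e^(−0.06134 × 4.90) = 0.7404
R = 1 / (1 − 0.7404) = 3.852
Css,max = 13.7 × 3.852 ≈ 52.8 µg/mL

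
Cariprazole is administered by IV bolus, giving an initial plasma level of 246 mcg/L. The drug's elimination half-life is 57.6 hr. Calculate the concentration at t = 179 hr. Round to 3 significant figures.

k = ln 2 / 57.6 = 0.01203 hr⁻¹
179 hr is 3.108 half-lives, so C = 246 × (1/2)^3.108 = 246 × 0.1160 ≈ 28.5 mcg/L

28.5 mcg/L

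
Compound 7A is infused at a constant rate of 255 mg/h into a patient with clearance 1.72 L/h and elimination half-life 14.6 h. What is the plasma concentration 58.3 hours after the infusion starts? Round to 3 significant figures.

Css = rate / CL = 255 / 1.72 = 148.3 µg/mL
k = ln 2 / 14.6 = 0.04748 h⁻¹
C(t) = Css (1 − e^(−kt)) = 148.3 × (1 − e^(−2.768)) = 148.3 × 0.9372 ≈ 139 µg/mL

139 µg/mL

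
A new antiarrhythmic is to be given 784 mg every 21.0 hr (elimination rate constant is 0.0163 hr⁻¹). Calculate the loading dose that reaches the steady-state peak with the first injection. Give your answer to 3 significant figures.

Accumulation ratio R = 1 / (1 − e^(−kτ)) = 1 / (1 − e^(−0.01630×21.0)) = 1 / (1 − 0.7101) = 3.450
Loading dose = maintenance dose × R = 784 × 3.450 ≈ 2700 mg

2700 mg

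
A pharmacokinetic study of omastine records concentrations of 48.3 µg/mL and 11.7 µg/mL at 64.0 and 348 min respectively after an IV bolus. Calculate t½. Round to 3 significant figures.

k = ln(C₁/C₂) / (t₂ − t₁) = ln(48.3/11.7) / (348 − 64.0)
  = 1.418 / 284.0 = 0.004992 min⁻¹
t½ = ln 2 / k = ln 2 / 0.004992 ≈ 139 minutes

139 minutes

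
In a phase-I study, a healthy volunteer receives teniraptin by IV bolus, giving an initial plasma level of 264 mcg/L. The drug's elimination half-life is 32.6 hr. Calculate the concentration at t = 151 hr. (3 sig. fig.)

10.6 mcg/L

k = ln 2 / 32.6 = 0.02126 hr⁻¹
151 hr is 4.632 half-lives, so C = 264 × (1/2)^4.632 = 264 × 0.04033 ≈ 10.6 mcg/L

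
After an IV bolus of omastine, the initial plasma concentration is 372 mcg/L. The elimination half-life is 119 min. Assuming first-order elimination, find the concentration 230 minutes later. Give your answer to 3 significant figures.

97.4 mcg/L

k = ln 2 / 119 = 0.005825 min⁻¹
230 min is 1.933 half-lives, so C = 372 × (1/2)^1.933 = 372 × 0.2619 ≈ 97.4 mcg/L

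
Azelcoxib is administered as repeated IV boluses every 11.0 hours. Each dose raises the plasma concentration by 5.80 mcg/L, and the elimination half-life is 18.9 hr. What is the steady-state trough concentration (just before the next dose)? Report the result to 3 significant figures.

11.7 mcg/L

k = ln 2 / 18.9 = 0.03667 hr⁻¹
Fraction remaining after one interval: e^(−kτ) = e^(−0.03667 × 11.0) = 0.6680
R = 1 / (1 − 0.6680) = 3.012
Css,max = 5.80 × 3.012 = 17.47 mcg/L
Css,min = Css,max × e^(−kτ) = 17.47 × 0.6680 ≈ 11.7 mcg/L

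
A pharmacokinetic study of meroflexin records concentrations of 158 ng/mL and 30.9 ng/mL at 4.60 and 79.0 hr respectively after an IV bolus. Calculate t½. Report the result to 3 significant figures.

k = ln(C₁/C₂) / (t₂ − t₁) = ln(158/30.9) / (79.0 − 4.60)
  = 1.632 / 74.40 = 0.02193 hr⁻¹
t½ = ln 2 / k = ln 2 / 0.02193 ≈ 31.6 hours

31.6 hours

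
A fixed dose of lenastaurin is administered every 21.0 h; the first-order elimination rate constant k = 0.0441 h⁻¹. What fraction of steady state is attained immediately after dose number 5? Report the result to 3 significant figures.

0.990

f_n = 1 − e^(−nkτ) = 1 − e^(−5 × 0.04410 × 21.0) = 1 − e^(−4.630) = 1 − 0.009750 ≈ 0.990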